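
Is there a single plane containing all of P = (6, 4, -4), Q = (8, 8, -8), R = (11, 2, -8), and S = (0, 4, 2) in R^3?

The four points are coplanar iff the 3×3 determinant with rows PQ, PR, PS is zero.
Rows: (2, 4, -4), (5, -2, -4), (-6, 0, 6).
Expanding along the first row: (2)(-12) − (4)(6) + (-4)(-12) = 0.
Zero determinant ⇒ coplanar.

Yes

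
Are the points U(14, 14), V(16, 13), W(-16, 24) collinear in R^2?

No

UV = (2, -1), UW = (-30, 10).
det[UV; UW] = (2)(10) − (-1)(-30) = -10.
The determinant is nonzero, so they are not collinear.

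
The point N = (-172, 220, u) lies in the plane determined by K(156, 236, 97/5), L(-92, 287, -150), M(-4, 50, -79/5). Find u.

The plane through K, L, M has equation −(166518/5)x + (91872/5)y + 54288z = 194184.
Substituting N: (54288)u + (48852936/5) = 194184, so u = -882/5.

-882/5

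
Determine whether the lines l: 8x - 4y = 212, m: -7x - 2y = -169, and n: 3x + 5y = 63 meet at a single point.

No

Intersecting l and m: solving the 2×2 system gives (x, y) = (25, -3).
Substitute into n: (3)(25) + (5)(-3) = 60.
But n requires 63 ≠ 60, so the three lines have no common point.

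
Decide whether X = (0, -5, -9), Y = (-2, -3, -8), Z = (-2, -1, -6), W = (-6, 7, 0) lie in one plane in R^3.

Yes

The four points are coplanar iff the 3×3 determinant with rows XY, XZ, XW is zero.
Rows: (-2, 2, 1), (-2, 4, 3), (-6, 12, 9).
Expanding along the first row: (-2)(0) − (2)(0) + (1)(0) = 0.
Zero determinant ⇒ coplanar.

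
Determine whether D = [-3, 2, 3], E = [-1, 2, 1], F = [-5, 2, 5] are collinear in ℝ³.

DE = (2, 0, -2), DF = (-2, 0, 2).
Each component of DF is -1 times the corresponding component of DE, so DF = -1·DE and the points are collinear.

Yes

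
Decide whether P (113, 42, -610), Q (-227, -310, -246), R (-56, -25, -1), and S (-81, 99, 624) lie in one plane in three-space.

No

A normal to the plane through P, Q, R is n = PQ × PR = (-189980, 145544, -36708).
The plane has equation n·X = 7036988. For S: n·S = 6891444.
6891444 ≠ 7036988, so S is off the plane.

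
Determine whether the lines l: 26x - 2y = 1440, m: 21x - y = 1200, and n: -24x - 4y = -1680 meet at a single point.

Yes

Intersecting l and m: solving the 2×2 system gives (x, y) = (60, 60).
Substitute into n: (-24)(60) + (-4)(60) = -1680.
This equals -1680, so (60, 60) lies on all three lines and they are concurrent.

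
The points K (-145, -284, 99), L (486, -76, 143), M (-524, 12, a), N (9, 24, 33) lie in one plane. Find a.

Coplanarity ⇔ det[KL; KM; KN] = 0.
Expanding, this is linear in a: (-162316)a + (-8602748) = 0.
So a = -53.

-53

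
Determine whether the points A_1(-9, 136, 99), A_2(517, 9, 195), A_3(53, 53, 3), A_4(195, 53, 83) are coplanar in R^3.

A normal to the plane through A_1, A_2, A_3 is n = A_1A_2 × A_1A_3 = (20160, 56448, -35784).
The plane has equation n·P = 3952872. For A_4: n·A_4 = 3952872.
Equal, so A_4 lies in the plane and all four are coplanar.

Yes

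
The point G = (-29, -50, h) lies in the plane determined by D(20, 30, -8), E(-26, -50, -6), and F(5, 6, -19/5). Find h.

3

The plane through D, E, F has equation −288x + (816/5)y − 96z = -96.
Substituting G: (-96)h + (192) = -96, so h = 3.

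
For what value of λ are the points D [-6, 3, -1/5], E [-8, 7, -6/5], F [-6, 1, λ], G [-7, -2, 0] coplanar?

0

Coplanarity ⇔ det[DE; DF; DG] = 0.
Expanding, this is linear in λ: (-14)λ + (0) = 0.
So λ = 0.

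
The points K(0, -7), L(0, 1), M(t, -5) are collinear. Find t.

Collinearity: (M − K) must be parallel to (L − K) = (0, 8).
Cross-multiplying the components: (t − 0)·(8) = (2)·(0).
Solving gives t = 0.

0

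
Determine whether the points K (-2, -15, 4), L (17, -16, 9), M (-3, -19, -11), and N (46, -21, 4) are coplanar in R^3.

Yes

With K as base: KL = (19, -1, 5), KM = (-1, -4, -15), KN = (48, -6, 0).
KM × KN = (-90, -720, 198).
KL · (KM × KN) = 0.
The scalar triple product vanishes, so the four points are coplanar.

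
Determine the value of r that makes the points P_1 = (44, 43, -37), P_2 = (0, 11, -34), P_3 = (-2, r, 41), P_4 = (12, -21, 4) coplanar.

The points are coplanar iff P_1P_2 · (P_1P_3 × P_1P_4) = 0.
Expanding, this is linear in r: (-1708)r + (-117852) = 0.
So r = -69.

-69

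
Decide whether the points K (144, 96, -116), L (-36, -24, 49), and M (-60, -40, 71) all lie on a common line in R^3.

KL = (-180, -120, 165), KM = (-204, -136, 187).
KL × KM = (0, 0, 0).
The cross product vanishes, so the three points are collinear.

Yes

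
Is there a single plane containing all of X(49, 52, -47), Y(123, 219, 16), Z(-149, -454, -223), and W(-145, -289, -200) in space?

Yes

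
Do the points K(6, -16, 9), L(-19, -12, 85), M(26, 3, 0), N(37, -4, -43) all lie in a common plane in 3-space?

No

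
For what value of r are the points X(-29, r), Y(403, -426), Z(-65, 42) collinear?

The three points are collinear iff det[XY; XZ] = 0.
This determinant is linear in r: (-468)r + (2808) = 0, so r = 6.

6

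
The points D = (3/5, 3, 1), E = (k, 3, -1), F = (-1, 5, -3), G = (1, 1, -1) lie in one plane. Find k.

Normal to plane DFG: n = (-12, -24/5, 12/5); plane equation n·P = -96/5.
Requiring n·E = -96/5: (-12)k + (-84/5) = -96/5.
So k = 1/5.

1/5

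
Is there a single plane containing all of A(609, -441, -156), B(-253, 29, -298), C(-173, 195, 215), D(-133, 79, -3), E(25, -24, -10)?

The plane through A, B, C has normal n = AB × AC = (264682, 430846, -180692) and equation n·P = -623796.
Checking the remaining points: n·D = -623796, n·E = -1916334.
Since n·E = -1916334 ≠ -623796, E is off the plane and the points are not all coplanar.

No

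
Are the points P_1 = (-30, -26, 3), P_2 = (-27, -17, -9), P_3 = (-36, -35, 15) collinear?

P_1P_2 = (3, 9, -12), P_1P_3 = (-6, -9, 12).
Comparing components 3 and 1: (-12)(-6) − (3)(12) = 36 ≠ 0, so P_1P_2 and P_1P_3 are not parallel and the points are not collinear.

No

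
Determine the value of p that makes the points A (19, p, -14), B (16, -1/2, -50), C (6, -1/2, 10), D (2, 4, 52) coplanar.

Coplanarity ⇔ det[AB; AC; AD] = 0.
Expanding, this is linear in p: (-180)p + (2340) = 0.
So p = 13.

13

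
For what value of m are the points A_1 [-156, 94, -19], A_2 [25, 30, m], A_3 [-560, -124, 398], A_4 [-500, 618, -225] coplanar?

-78

Normal to plane A_1A_3A_4: n = (-173600, -226672, -286688); plane equation n·P = 11221504.
Requiring n·A_2 = 11221504: (-286688)m + (-11140160) = 11221504.
So m = -78.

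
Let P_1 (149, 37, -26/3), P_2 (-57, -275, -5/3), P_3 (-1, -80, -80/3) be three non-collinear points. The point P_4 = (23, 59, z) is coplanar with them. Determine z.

A normal to the plane is n = P_1P_2 × P_1P_3 = (6435, -4758, -22698).
P_4 lies in the plane iff n · P_1P_4 = 0.
This gives (-22698)z + (-1112202) = 0, so z = -49.

-49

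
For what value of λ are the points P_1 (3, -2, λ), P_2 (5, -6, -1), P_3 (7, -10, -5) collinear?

Direction P_2P_3 = (2, -4, -4). From the x-coordinate of P_1, the parameter along the line is τ = (3 − 5)/2 = -1.
Then λ = (-1) + (-1)·(-4) = 3.

3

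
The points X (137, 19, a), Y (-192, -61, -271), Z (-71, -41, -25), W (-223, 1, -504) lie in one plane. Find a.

333

The points are coplanar iff XY · (XZ × XW) = 0.
Expanding, this is linear in a: (-8122)a + (2704626) = 0.
So a = 333.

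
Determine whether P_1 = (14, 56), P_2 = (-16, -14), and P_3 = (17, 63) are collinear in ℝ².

Yes

P_1P_2 = (-30, -70), P_1P_3 = (3, 7).
det[P_1P_2; P_1P_3] = (-30)(7) − (-70)(3) = 0.
The determinant is zero, so the points are collinear.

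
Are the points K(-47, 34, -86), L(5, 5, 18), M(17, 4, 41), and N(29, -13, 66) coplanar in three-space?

A normal to the plane through K, L, M is n = KL × KM = (-563, 52, 296).
The plane has equation n·P = 2773. For N: n·N = 2533.
2533 ≠ 2773, so N is off the plane.

No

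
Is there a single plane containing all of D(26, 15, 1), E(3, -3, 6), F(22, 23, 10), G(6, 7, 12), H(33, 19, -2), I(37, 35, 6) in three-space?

The plane through D, E, F has normal n = DE × DF = (-202, 187, -256) and equation n·P = -2703.
Checking the remaining points: n·G = -2975, n·H = -2601, n·I = -2465.
Since n·G = -2975 ≠ -2703, G is off the plane and the points are not all coplanar.

No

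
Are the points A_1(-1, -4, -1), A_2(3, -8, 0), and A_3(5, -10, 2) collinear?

No

A_1A_2 = (4, -4, 1), A_1A_3 = (6, -6, 3).
Comparing components 2 and 3: (-4)(3) − (1)(-6) = -6 ≠ 0, so A_1A_2 and A_1A_3 are not parallel and the points are not collinear.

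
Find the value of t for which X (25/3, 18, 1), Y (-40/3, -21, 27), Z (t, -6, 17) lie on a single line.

Collinearity requires XY × XZ = 0; each component is linear in t.
The y-component gives (26)t + (130) = 0, so t = -5.
The remaining components then also vanish.

-5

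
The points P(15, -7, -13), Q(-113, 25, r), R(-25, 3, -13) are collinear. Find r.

Collinearity requires PQ × PR = 0; each component is linear in r.
The x-component gives (-10)r + (-130) = 0, so r = -13.
The remaining components then also vanish.

-13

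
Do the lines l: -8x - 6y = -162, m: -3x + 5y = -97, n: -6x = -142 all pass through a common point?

Intersecting l and m: solving the 2×2 system gives (x, y) = (24, -5).
Substitute into n: (-6)(24) + (0)(-5) = -144.
But n requires -142 ≠ -144, so the three lines have no common point.

No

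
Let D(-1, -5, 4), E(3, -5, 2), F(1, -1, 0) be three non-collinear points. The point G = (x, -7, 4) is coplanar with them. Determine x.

2

Coplanarity requires DE · (DF × DG) = 0.
DE = (4, 0, -2), DF = (2, 4, -4); the triple product is linear in x with coefficient 8 and constant term -16.
Setting it to zero: x = 2.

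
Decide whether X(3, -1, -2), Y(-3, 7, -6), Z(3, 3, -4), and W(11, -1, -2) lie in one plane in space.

With X as base: XY = (-6, 8, -4), XZ = (0, 4, -2), XW = (8, 0, 0).
XZ × XW = (0, -16, -32).
XY · (XZ × XW) = 0.
The scalar triple product vanishes, so the four points are coplanar.

Yes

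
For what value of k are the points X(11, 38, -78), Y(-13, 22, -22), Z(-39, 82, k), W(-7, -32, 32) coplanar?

Coplanarity ⇔ det[XY; XZ; XW] = 0.
Expanding, this is linear in k: (-1392)k + (-72384) = 0.
So k = -52.

-52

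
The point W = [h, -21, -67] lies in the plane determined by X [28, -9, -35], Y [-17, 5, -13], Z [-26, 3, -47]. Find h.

60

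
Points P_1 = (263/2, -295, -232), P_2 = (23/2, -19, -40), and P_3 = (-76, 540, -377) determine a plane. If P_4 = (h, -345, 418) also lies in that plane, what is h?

The plane through P_1, P_2, P_3 has equation −200340x − 57240y − 42930z = 500850.
Substituting P_4: (-200340)h + (1803060) = 500850, so h = 13/2.

13/2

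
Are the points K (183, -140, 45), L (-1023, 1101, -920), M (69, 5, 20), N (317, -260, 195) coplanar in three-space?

Yes

A normal to the plane through K, L, M is n = KL × KM = (108900, 79860, -33396).
The plane has equation n·P = 7245480. For N: n·N = 7245480.
Equal, so N lies in the plane and all four are coplanar.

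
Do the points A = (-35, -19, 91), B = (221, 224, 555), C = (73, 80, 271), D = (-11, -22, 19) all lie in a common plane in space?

With A as base: AB = (256, 243, 464), AC = (108, 99, 180), AD = (24, -3, -72).
AC × AD = (-6588, 12096, -2700).
AB · (AC × AD) = 0.
The scalar triple product vanishes, so the four points are coplanar.

Yes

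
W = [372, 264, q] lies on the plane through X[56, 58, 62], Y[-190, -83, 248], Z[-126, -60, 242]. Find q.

-254

The plane through X, Y, Z has equation −3432x + 10428y + 3366z = 621324.
Substituting W: (3366)q + (1476288) = 621324, so q = -254.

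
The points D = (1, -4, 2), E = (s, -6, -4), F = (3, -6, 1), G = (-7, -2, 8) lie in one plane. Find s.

Normal to plane DFG: n = (-10, -4, -12); plane equation n·P = -18.
Requiring n·E = -18: (-10)s + (72) = -18.
So s = 9.

9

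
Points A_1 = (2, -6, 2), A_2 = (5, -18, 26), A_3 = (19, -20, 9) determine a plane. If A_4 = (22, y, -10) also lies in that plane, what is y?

The plane through A_1, A_2, A_3 has equation 252x + 387y + 162z = -1494.
Substituting A_4: (387)y + (3924) = -1494, so y = -14.

-14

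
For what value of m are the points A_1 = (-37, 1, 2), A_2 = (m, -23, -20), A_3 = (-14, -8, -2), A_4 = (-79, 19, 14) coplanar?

13

The points are coplanar iff A_1A_2 · (A_1A_3 × A_1A_4) = 0.
Expanding, this is linear in m: (-36)m + (468) = 0.
So m = 13.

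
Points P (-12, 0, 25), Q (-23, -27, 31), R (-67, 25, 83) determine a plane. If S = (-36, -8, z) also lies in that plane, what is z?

47

Coplanarity requires PQ · (PR × PS) = 0.
PQ = (-11, -27, 6), PR = (-55, 25, 58); the triple product is linear in z with coefficient -1760 and constant term 82720.
Setting it to zero: z = 47.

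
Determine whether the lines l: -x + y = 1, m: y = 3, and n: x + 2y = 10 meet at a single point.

No

Intersecting l and m: solving the 2×2 system gives (x, y) = (2, 3).
Substitute into n: (1)(2) + (2)(3) = 8.
But n requires 10 ≠ 8, so the three lines have no common point.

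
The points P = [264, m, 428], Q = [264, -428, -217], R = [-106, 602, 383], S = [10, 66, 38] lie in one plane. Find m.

The points are coplanar iff PQ · (PR × PS) = 0.
Expanding, this is linear in m: (58050)m + (-26006400) = 0.
So m = 448.

448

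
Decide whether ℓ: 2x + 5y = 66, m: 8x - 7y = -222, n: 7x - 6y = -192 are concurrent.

Lines aᵢx + bᵢy = cᵢ with pairwise distinct directions are concurrent exactly when det[aᵢ bᵢ cᵢ] = 0.
Here the determinant is 0.
It vanishes, so the lines are concurrent at (-12, 18).

Yes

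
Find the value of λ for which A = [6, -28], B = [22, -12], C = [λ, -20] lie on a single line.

Collinearity: (C − A) must be parallel to (B − A) = (16, 16).
Cross-multiplying the components: (λ − 6)·(16) = (8)·(16).
Solving gives λ = 14.

14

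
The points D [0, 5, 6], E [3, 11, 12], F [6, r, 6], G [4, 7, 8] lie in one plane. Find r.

5

The points are coplanar iff DE · (DF × DG) = 0.
Expanding, this is linear in r: (-18)r + (90) = 0.
So r = 5.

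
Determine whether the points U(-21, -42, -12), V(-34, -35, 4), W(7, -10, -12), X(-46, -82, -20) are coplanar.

No

A normal to the plane through U, V, W is n = UV × UW = (-512, 448, -612).
The plane has equation n·P = -720. For X: n·X = -944.
-944 ≠ -720, so X is off the plane.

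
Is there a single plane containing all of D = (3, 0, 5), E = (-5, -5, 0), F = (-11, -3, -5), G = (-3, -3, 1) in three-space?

No

A normal to the plane through D, E, F is n = DE × DF = (35, -10, -46).
The plane has equation n·P = -125. For G: n·G = -121.
-121 ≠ -125, so G is off the plane.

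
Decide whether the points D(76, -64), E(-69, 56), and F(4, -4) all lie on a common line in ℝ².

No

DE = (-145, 120), DF = (-72, 60).
det[DE; DF] = (-145)(60) − (120)(-72) = -60.
The determinant is nonzero, so they are not collinear.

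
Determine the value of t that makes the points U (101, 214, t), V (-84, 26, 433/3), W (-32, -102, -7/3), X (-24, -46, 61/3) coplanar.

7

The points are coplanar iff UV · (UW × UX) = 0.
Expanding, this is linear in t: (-3936)t + (27552) = 0.
So t = 7.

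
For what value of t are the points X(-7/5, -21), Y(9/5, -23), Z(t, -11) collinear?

-87/5

The three points are collinear iff det[XY; XZ] = 0.
This determinant is linear in t: (2)t + (174/5) = 0, so t = -87/5.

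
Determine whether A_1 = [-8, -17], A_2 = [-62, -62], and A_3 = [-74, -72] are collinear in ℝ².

A_1A_2 = (-54, -45), A_1A_3 = (-66, -55).
det[A_1A_2; A_1A_3] = (-54)(-55) − (-45)(-66) = 0.
The determinant is zero, so the points are collinear.

Yes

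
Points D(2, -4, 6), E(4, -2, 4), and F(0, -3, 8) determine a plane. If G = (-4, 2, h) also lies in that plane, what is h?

A normal to the plane is n = DE × DF = (6, 0, 6).
G lies in the plane iff n · DG = 0.
This gives (6)h + (-72) = 0, so h = 12.

12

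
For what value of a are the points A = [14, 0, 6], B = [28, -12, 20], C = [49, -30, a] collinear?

Direction AB = (14, -12, 14). From the x-coordinate of C, the parameter along the line is τ = (49 − 14)/14 = 5/2.
Then a = 6 + 5/2·(14) = 41.

41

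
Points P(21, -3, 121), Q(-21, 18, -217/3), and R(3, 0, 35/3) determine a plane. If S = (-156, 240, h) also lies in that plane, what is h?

Coplanarity requires PQ · (PR × PS) = 0.
PQ = (-42, 21, -580/3), PR = (-18, 3, -328/3); the triple product is linear in h with coefficient 252 and constant term 3024.
Setting it to zero: h = -12.

-12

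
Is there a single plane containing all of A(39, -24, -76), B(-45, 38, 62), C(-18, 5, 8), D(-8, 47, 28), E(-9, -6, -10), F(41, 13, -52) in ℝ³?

No

The plane through A, B, C has normal n = AB × AC = (1206, -810, 1098) and equation n·P = -16974.
Checking the remaining points: n·D = -16974, n·E = -16974, n·F = -18180.
Since n·F = -18180 ≠ -16974, F is off the plane and the points are not all coplanar.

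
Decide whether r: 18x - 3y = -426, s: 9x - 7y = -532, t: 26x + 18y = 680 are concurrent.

Intersecting r and s: solving the 2×2 system gives (x, y) = (-14, 58).
Substitute into t: (26)(-14) + (18)(58) = 680.
This equals 680, so (-14, 58) lies on all three lines and they are concurrent.

Yes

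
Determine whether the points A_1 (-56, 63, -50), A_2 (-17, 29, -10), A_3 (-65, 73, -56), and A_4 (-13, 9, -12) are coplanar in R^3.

No

A normal to the plane through A_1, A_2, A_3 is n = A_1A_2 × A_1A_3 = (-196, -126, 84).
The plane has equation n·P = -1162. For A_4: n·A_4 = 406.
406 ≠ -1162, so A_4 is off the plane.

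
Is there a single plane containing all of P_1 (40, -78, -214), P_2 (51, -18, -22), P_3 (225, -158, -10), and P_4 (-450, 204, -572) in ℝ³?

A normal to the plane through P_1, P_2, P_3 is n = P_1P_2 × P_1P_3 = (27600, 33276, -11980).
The plane has equation n·P = 1072192. For P_4: n·P_4 = 1220864.
1220864 ≠ 1072192, so P_4 is off the plane.

No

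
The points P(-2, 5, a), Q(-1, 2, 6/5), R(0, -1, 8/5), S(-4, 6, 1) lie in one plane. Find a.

Coplanarity ⇔ det[PQ; PR; PS] = 0.
Expanding, this is linear in a: (5)a + (-4) = 0.
So a = 4/5.

4/5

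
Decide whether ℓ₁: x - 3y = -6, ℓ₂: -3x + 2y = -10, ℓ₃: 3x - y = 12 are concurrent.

Intersecting ℓ₁ and ℓ₂: solving the 2×2 system gives (x, y) = (6, 4).
Substitute into ℓ₃: (3)(6) + (-1)(4) = 14.
But ℓ₃ requires 12 ≠ 14, so the three lines have no common point.

No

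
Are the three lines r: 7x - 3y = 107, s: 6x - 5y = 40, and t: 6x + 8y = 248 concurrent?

Lines aᵢx + bᵢy = cᵢ with pairwise distinct directions are concurrent exactly when det[aᵢ bᵢ cᵢ] = 0.
Here the determinant is 1170.
Nonzero, so no common point exists.

No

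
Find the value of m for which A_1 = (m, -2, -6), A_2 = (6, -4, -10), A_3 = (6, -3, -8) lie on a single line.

6

Direction A_2A_3 = (0, 1, 2). From the y-coordinate of A_1, the parameter along the line is τ = (-2 − (-4))/1 = 2.
Then m = 6 + 2·(0) = 6.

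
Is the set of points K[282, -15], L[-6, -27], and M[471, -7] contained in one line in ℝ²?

No

KL = (-288, -12), KM = (189, 8).
Twice the signed area of △KLM is (-288)(8) − (-12)(189) = -36.
The area is nonzero, so the three points are not collinear.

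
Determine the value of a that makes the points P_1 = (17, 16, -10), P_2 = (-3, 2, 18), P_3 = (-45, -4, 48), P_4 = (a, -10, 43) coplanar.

Normal to plane P_1P_2P_3: n = (-252, -576, -468); plane equation n·P = -8820.
Requiring n·P_4 = -8820: (-252)a + (-14364) = -8820.
So a = -22.

-22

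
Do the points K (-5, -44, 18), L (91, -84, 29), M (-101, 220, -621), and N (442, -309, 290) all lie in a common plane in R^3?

Yes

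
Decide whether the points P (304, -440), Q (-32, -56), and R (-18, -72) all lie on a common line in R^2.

PQ = (-336, 384), PR = (-322, 368).
Checking proportionality: PR = 23/24·PQ, so the vectors are parallel and the points are collinear.

Yes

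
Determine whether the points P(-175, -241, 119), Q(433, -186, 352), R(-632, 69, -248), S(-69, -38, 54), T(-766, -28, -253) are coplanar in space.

Yes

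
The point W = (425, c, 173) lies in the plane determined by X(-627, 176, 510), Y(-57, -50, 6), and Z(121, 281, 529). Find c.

109

The plane through X, Y, Z has equation 48626x − 387822y + 228898z = 17992806.
Substituting W: (-387822)c + (60265404) = 17992806, so c = 109.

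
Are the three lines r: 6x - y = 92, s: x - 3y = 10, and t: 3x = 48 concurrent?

No

The three lines meet at one point iff the augmented coefficient matrix [aᵢ bᵢ cᵢ] has rank < 3, i.e. its determinant vanishes.
Here the determinant is -18.
Nonzero, so no common point exists.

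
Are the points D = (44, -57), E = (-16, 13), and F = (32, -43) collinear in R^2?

Yes

DE = (-60, 70), DF = (-12, 14).
Checking proportionality: DF = 1/5·DE, so the vectors are parallel and the points are collinear.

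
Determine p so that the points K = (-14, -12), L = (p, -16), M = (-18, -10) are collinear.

The three points are collinear iff det[KL; KM] = 0.
This determinant is linear in p: (2)p + (12) = 0, so p = -6.

-6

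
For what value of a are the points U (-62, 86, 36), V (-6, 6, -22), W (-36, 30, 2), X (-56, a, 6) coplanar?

14

Coplanarity ⇔ det[UV; UW; UX] = 0.
Expanding, this is linear in a: (396)a + (-5544) = 0.
So a = 14.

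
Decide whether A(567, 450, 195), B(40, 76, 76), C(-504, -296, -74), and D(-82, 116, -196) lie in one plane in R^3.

Yes

A normal to the plane through A, B, C is n = AB × AC = (11832, -14314, -7412).
The plane has equation n·P = -1177896. For D: n·D = -1177896.
Equal, so D lies in the plane and all four are coplanar.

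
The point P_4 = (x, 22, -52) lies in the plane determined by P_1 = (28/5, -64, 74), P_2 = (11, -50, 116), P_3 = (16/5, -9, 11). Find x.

-1

Coplanarity requires P_1P_2 · (P_1P_3 × P_1P_4) = 0.
P_1P_2 = (27/5, 14, 42), P_1P_3 = (-12/5, 55, -63); the triple product is linear in x with coefficient -3192 and constant term -3192.
Setting it to zero: x = -1.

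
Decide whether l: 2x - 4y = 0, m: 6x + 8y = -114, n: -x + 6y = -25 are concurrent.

The three lines meet at one point iff the augmented coefficient matrix [aᵢ bᵢ cᵢ] has rank < 3, i.e. its determinant vanishes.
Here the determinant is -88.
Nonzero, so no common point exists.

No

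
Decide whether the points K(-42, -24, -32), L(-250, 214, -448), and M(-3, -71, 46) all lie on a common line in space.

KL = (-208, 238, -416), KM = (39, -47, 78).
Comparing components 2 and 3: (238)(78) − (-416)(-47) = -988 ≠ 0, so KL and KM are not parallel and the points are not collinear.

No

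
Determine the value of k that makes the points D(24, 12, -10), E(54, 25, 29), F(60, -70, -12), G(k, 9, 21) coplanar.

54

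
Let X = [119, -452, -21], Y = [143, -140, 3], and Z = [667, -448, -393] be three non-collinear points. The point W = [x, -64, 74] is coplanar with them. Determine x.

Coplanarity requires XY · (XZ × XW) = 0.
XY = (24, 312, 24), XZ = (548, 4, -372); the triple product is linear in x with coefficient -116160 and constant term 6156480.
Setting it to zero: x = 53.

53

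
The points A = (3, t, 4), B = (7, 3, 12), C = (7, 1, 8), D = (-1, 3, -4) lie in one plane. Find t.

The points are coplanar iff AB · (AC × AD) = 0.
Expanding, this is linear in t: (-32)t + (96) = 0.
So t = 3.

3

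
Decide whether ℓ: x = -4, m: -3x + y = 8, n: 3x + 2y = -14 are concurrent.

No

The three lines meet at one point iff the augmented coefficient matrix [aᵢ bᵢ cᵢ] has rank < 3, i.e. its determinant vanishes.
Here the determinant is 6.
Nonzero, so no common point exists.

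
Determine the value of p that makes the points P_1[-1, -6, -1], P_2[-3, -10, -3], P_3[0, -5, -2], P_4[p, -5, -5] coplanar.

1

Normal to plane P_1P_2P_3: n = (6, -4, 2); plane equation n·P = 16.
Requiring n·P_4 = 16: (6)p + (10) = 16.
So p = 1.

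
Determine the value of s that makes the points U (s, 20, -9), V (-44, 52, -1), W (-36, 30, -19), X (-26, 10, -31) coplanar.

-21

Coplanarity ⇔ det[UV; UW; UX] = 0.
Expanding, this is linear in s: (96)s + (2016) = 0.
So s = -21.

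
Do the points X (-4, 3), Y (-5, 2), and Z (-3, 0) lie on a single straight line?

No

XY = (-1, -1), XZ = (1, -3).
Twice the signed area of △XYZ is (-1)(-3) − (-1)(1) = 4.
The area is nonzero, so the three points are not collinear.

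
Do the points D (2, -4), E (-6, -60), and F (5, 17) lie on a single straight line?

DE = (-8, -56), DF = (3, 21).
det[DE; DF] = (-8)(21) − (-56)(3) = 0.
The determinant is zero, so the points are collinear.

Yes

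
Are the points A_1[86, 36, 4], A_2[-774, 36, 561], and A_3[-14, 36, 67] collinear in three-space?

No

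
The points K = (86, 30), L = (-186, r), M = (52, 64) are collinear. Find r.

Collinearity: (L − K) must be parallel to (M − K) = (-34, 34).
Cross-multiplying the components: (r − 30)·(-34) = (-272)·(34).
Solving gives r = 302.

302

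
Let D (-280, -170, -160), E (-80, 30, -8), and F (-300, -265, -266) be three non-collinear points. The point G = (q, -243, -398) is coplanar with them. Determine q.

52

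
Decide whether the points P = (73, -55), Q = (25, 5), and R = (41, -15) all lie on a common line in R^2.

Yes

PQ = (-48, 60), PR = (-32, 40).
Twice the signed area of △PQR is (-48)(40) − (60)(-32) = 0.
The triangle is degenerate (zero area), so the points are collinear.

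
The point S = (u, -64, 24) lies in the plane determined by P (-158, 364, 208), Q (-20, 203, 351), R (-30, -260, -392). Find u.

10

Coplanarity requires PQ · (PR × PS) = 0.
PQ = (138, -161, 143), PR = (128, -624, -600); the triple product is linear in u with coefficient 185832 and constant term -1858320.
Setting it to zero: u = 10.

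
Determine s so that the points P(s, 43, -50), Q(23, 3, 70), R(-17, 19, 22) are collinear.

Collinearity requires PQ × PR = 0; each component is linear in s.
The y-component gives (-48)s + (-3696) = 0, so s = -77.
The remaining components then also vanish.

-77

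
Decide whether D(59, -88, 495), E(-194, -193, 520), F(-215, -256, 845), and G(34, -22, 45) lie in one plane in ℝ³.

No

With D as base: DE = (-253, -105, 25), DF = (-274, -168, 350), DG = (-25, 66, -450).
DF × DG = (52500, -132050, -22284).
DE · (DF × DG) = 25650.
Since 25650 ≠ 0, the four points are not coplanar.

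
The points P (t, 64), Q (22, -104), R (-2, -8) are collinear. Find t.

-20

Collinearity: (P − Q) must be parallel to (R − Q) = (-24, 96).
Cross-multiplying the components: (t − 22)·(96) = (168)·(-24).
Solving gives t = -20.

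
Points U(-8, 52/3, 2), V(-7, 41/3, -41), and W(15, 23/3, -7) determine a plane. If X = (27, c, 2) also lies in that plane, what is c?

11/3

The plane through U, V, W has equation −(1148/3)x − 980y + (224/3)z = -13776.
Substituting X: (-980)c + (-30548/3) = -13776, so c = 11/3.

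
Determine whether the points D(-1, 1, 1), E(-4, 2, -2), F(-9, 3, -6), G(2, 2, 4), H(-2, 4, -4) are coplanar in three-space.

No

The plane through D, E, F has normal n = DE × DF = (-1, 3, 2) and equation n·P = 6.
Checking the remaining points: n·G = 12, n·H = 6.
Since n·G = 12 ≠ 6, G is off the plane and the points are not all coplanar.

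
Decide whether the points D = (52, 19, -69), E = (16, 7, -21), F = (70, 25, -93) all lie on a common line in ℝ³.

Yes

DE = (-36, -12, 48), DF = (18, 6, -24).
DE × DF = (0, 0, 0).
The cross product vanishes, so the three points are collinear.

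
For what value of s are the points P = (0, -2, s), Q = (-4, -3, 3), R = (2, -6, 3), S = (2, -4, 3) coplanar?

3

Coplanarity ⇔ det[PQ; PR; PS] = 0.
Expanding, this is linear in s: (-12)s + (36) = 0.
So s = 3.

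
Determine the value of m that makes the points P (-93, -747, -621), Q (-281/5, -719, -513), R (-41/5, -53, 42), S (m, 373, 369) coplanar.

11

The points are coplanar iff PQ · (PR × PS) = 0.
Expanding, this is linear in m: (-56388)m + (620268) = 0.
So m = 11.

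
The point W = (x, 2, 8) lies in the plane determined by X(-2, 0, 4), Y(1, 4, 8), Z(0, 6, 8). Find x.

2

A normal to the plane is n = XY × XZ = (-8, -4, 10).
W lies in the plane iff n · XW = 0.
This gives (-8)x + (16) = 0, so x = 2.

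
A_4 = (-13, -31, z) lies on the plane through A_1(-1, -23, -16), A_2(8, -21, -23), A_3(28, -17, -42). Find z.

Coplanarity requires A_1A_2 · (A_1A_3 × A_1A_4) = 0.
A_1A_2 = (9, 2, -7), A_1A_3 = (29, 6, -26); the triple product is linear in z with coefficient -4 and constant term -192.
Setting it to zero: z = -48.

-48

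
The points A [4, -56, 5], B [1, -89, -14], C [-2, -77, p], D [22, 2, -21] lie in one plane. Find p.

12

Coplanarity ⇔ det[AB; AC; AD] = 0.
Expanding, this is linear in p: (-420)p + (5040) = 0.
So p = 12.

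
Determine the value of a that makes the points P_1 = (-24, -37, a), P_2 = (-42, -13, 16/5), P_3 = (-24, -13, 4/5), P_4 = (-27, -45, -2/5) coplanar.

-2/5

Coplanarity ⇔ det[P_1P_2; P_1P_3; P_1P_4] = 0.
Expanding, this is linear in a: (576)a + (1152/5) = 0.
So a = -2/5.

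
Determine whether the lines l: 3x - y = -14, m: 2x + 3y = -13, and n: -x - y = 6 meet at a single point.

Yes

The three lines meet at one point iff the augmented coefficient matrix [aᵢ bᵢ cᵢ] has rank < 3, i.e. its determinant vanishes.
Here the determinant is 0.
It vanishes, so the lines are concurrent at (-5, -1).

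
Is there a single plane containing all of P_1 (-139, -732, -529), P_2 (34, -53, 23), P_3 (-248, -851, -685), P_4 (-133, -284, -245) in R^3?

The four points are coplanar iff the 3×3 determinant with rows P_1P_2, P_1P_3, P_1P_4 is zero.
Rows: (173, 679, 552), (-109, -119, -156), (6, 448, 284).
Expanding along the first row: (173)(36092) − (679)(-30020) + (552)(-48118) = 66360.
Nonzero ⇒ not coplanar.

No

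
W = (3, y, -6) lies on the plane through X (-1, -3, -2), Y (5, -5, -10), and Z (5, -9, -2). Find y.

-5

The plane through X, Y, Z has equation −48x − 48y − 24z = 240.
Substituting W: (-48)y + (0) = 240, so y = -5.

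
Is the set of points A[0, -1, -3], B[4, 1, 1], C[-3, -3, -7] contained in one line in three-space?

AB = (4, 2, 4), AC = (-3, -2, -4).
AB × AC = (0, 4, -2).
The cross product is nonzero, so the points do not lie on one line.

No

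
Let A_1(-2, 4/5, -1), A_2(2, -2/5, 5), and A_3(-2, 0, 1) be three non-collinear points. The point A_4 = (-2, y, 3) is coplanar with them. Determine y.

The plane through A_1, A_2, A_3 has equation (12/5)x − 8y − (16/5)z = -8.
Substituting A_4: (-8)y + (-72/5) = -8, so y = -4/5.

-4/5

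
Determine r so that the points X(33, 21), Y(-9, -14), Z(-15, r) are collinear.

-19

Collinearity: (Z − X) must be parallel to (Y − X) = (-42, -35).
Cross-multiplying the components: (r − 21)·(-42) = (-48)·(-35).
Solving gives r = -19.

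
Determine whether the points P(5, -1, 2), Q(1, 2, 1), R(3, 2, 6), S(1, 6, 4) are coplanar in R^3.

No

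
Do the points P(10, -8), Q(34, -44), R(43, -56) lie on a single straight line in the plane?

No

PQ = (24, -36), PR = (33, -48).
If collinear, PR would be a scalar multiple of PQ. But (24)·(-48) ≠ (-36)·(33) (difference 36), so they are not parallel; the points are not collinear.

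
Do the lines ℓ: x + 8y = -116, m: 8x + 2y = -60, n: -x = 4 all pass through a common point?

Yes

Lines aᵢx + bᵢy = cᵢ with pairwise distinct directions are concurrent exactly when det[aᵢ bᵢ cᵢ] = 0.
Here the determinant is 0.
It vanishes, so the lines are concurrent at (-4, -14).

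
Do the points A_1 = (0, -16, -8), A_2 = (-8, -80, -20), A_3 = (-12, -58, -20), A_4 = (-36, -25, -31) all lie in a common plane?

A normal to the plane through A_1, A_2, A_3 is n = A_1A_2 × A_1A_3 = (264, 48, -432).
The plane has equation n·P = 2688. For A_4: n·A_4 = 2688.
Equal, so A_4 lies in the plane and all four are coplanar.

Yes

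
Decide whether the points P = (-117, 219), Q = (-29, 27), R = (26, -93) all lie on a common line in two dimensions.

Yes

PQ = (88, -192), PR = (143, -312).
det[PQ; PR] = (88)(-312) − (-192)(143) = 0.
The determinant is zero, so the points are collinear.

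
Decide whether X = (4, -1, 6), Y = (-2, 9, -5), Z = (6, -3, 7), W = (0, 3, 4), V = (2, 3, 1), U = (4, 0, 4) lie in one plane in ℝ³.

The plane through X, Y, Z has normal n = XY × XZ = (-12, -16, -8) and equation n·P = -80.
Checking the remaining points: n·W = -80, n·V = -80, n·U = -80.
All equal -80, so all 6 points lie in one plane.

Yes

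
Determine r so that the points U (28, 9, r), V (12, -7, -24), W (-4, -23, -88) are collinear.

Direction VW = (-16, -16, -64). From the x-coordinate of U, the parameter along the line is τ = (28 − 12)/(-16) = -1.
Then r = (-24) + (-1)·(-64) = 40.

40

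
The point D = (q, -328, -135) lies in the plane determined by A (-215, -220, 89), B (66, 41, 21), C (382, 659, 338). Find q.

-147

A normal to the plane is n = AB × AC = (124761, -110565, 91182).
D lies in the plane iff n · AD = 0.
This gives (124761)q + (18339867) = 0, so q = -147.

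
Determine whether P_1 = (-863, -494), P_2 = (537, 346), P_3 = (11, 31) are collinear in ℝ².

No

P_1P_2 = (1400, 840), P_1P_3 = (874, 525).
If collinear, P_1P_3 would be a scalar multiple of P_1P_2. But (1400)·(525) ≠ (840)·(874) (difference 840), so they are not parallel; the points are not collinear.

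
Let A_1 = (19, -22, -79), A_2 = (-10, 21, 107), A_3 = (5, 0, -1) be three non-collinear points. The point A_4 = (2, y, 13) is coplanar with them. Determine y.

Coplanarity requires A_1A_2 · (A_1A_3 × A_1A_4) = 0.
A_1A_2 = (-29, 43, 186), A_1A_3 = (-14, 22, 78); the triple product is linear in y with coefficient -342 and constant term 1710.
Setting it to zero: y = 5.

5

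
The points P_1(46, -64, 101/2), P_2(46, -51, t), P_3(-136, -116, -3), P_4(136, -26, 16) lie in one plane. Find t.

The points are coplanar iff P_1P_2 · (P_1P_3 × P_1P_4) = 0.
Expanding, this is linear in t: (-2236)t + (-31304) = 0.
So t = -14.

-14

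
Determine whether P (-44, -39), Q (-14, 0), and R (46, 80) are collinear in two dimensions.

PQ = (30, 39), PR = (90, 119).
det[PQ; PR] = (30)(119) − (39)(90) = 60.
The determinant is nonzero, so they are not collinear.

No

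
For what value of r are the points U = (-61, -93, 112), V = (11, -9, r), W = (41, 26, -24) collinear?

16

Direction UW = (102, 119, -136). From the x-coordinate of V, the parameter along the line is τ = (11 − (-61))/102 = 12/17.
Then r = 112 + 12/17·(-136) = 16.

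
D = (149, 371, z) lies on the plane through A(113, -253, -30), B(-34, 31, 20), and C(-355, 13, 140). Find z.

The plane through A, B, C has equation 34980x + 1590y + 93810z = 736170.
Substituting D: (93810)z + (5801910) = 736170, so z = -54.

-54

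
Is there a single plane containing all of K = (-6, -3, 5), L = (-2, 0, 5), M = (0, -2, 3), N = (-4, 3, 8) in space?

No

The four points are coplanar iff the 3×3 determinant with rows KL, KM, KN is zero.
Rows: (4, 3, 0), (6, 1, -2), (2, 6, 3).
Expanding along the first row: (4)(15) − (3)(22) + (0)(34) = -6.
Nonzero ⇒ not coplanar.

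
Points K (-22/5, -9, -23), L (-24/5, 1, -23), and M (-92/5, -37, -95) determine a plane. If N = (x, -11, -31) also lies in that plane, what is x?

The plane through K, L, M has equation −720x − (144/5)y + (756/5)z = -252/5.
Substituting N: (-720)x + (-21852/5) = -252/5, so x = -6.

-6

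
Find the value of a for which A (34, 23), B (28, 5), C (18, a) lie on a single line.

Collinearity: (C − A) must be parallel to (B − A) = (-6, -18).
Cross-multiplying the components: (a − 23)·(-6) = (-16)·(-18).
Solving gives a = -25.

-25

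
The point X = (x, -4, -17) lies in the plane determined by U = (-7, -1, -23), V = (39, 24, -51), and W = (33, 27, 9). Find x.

A normal to the plane is n = UV × UW = (1584, -2592, 288).
X lies in the plane iff n · UX = 0.
This gives (1584)x + (20592) = 0, so x = -13.

-13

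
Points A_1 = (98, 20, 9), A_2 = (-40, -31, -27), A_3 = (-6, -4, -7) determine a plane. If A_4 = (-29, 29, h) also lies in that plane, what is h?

19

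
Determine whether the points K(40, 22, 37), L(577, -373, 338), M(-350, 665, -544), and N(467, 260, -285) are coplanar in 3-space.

With K as base: KL = (537, -395, 301), KM = (-390, 643, -581), KN = (427, 238, -322).
KM × KN = (-68768, -373667, -367381).
KL · (KM × KN) = 88368.
Since 88368 ≠ 0, the four points are not coplanar.

No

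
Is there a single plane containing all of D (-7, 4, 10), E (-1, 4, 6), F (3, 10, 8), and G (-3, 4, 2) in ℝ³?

The four points are coplanar iff the 3×3 determinant with rows DE, DF, DG is zero.
Rows: (6, 0, -4), (10, 6, -2), (4, 0, -8).
Expanding along the first row: (6)(-48) − (0)(-72) + (-4)(-24) = -192.
Nonzero ⇒ not coplanar.

No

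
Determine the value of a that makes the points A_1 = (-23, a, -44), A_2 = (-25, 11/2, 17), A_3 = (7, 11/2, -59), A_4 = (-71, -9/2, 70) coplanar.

-9/2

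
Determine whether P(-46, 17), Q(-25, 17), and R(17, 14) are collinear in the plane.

PQ = (21, 0), PR = (63, -3).
Twice the signed area of △PQR is (21)(-3) − (0)(63) = -63.
The area is nonzero, so the three points are not collinear.

No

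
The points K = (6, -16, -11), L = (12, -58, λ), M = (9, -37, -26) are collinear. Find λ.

-41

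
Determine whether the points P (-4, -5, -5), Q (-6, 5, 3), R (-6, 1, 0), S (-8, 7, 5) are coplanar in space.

With P as base: PQ = (-2, 10, 8), PR = (-2, 6, 5), PS = (-4, 12, 10).
PR × PS = (0, 0, 0).
PQ · (PR × PS) = 0.
The scalar triple product vanishes, so the four points are coplanar.

Yes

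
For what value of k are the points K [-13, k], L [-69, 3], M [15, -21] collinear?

Collinearity: (K − L) must be parallel to (M − L) = (84, -24).
Cross-multiplying the components: (k − 3)·(84) = (56)·(-24).
Solving gives k = -13.

-13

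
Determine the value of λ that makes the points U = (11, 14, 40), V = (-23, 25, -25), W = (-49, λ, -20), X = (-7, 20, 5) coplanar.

17

Coplanarity ⇔ det[UV; UW; UX] = 0.
Expanding, this is linear in λ: (20)λ + (-340) = 0.
So λ = 17.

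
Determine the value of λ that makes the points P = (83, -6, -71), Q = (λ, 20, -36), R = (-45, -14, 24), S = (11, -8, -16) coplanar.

Normal to plane PRS: n = (-250, 200, -320); plane equation n·X = 770.
Requiring n·Q = 770: (-250)λ + (15520) = 770.
So λ = 59.

59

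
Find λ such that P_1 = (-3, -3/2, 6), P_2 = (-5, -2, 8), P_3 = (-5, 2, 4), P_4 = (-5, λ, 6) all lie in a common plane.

The points are coplanar iff P_1P_2 · (P_1P_3 × P_1P_4) = 0.
Expanding, this is linear in λ: (-8)λ + (0) = 0.
So λ = 0.

0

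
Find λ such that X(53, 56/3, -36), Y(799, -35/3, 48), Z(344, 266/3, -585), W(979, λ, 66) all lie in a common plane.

-56/3

Coplanarity ⇔ det[XY; XZ; XW] = 0.
Expanding, this is linear in λ: (433998)λ + (8101296) = 0.
So λ = -56/3.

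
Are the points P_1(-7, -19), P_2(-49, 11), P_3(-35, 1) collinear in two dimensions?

Yes

P_1P_2 = (-42, 30), P_1P_3 = (-28, 20).
Twice the signed area of △P_1P_2P_3 is (-42)(20) − (30)(-28) = 0.
The triangle is degenerate (zero area), so the points are collinear.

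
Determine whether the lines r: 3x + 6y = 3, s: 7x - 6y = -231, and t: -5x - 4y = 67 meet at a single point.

No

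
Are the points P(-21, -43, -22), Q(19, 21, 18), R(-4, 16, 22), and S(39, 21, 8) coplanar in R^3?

No

The four points are coplanar iff the 3×3 determinant with rows PQ, PR, PS is zero.
Rows: (40, 64, 40), (17, 59, 44), (60, 64, 30).
Expanding along the first row: (40)(-1046) − (64)(-2130) + (40)(-2452) = -3600.
Nonzero ⇒ not coplanar.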